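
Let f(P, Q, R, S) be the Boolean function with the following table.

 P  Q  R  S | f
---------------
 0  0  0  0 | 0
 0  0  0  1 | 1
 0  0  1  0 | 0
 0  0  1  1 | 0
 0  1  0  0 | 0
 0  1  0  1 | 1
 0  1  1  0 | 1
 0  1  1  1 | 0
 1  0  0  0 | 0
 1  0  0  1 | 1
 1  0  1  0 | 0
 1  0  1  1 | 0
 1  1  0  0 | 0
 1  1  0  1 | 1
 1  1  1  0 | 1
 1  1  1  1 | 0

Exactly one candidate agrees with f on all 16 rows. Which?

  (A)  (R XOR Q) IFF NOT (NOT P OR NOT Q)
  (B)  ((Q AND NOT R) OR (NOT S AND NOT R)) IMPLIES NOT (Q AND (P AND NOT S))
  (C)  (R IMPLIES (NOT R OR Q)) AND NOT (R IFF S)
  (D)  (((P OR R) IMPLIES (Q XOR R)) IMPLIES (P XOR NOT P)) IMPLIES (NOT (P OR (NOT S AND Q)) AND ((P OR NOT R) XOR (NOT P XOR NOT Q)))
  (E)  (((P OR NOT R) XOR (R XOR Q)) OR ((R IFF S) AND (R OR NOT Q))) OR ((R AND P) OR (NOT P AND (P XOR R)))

(A): at (0,0,0,0) it gives 1, but f = 0 — eliminated.
(B): at (0,0,0,0) it gives 1, but f = 0 — eliminated.
(D): at (0,0,0,0) it gives 1, but f = 0 — eliminated.
(E): at (0,0,0,0) it gives 1, but f = 0 — eliminated.
That leaves (C). Evaluating it on every row reproduces the table of f exactly.

C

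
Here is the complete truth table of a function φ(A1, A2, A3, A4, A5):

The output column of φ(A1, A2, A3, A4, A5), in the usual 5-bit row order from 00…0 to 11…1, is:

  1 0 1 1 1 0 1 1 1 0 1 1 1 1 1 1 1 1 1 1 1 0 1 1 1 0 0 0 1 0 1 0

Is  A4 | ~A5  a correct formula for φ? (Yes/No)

No

Evaluate A4 | ~A5 on each row and compare to φ:
  A1=0, A2=0, A3=0, A4=0, A5=0: formula gives 1, φ = 1 ✓
  A1=0, A2=0, A3=0, A4=0, A5=1: formula gives 0, φ = 0 ✓
  A1=0, A2=0, A3=0, A4=1, A5=0: formula gives 1, φ = 1 ✓
  A1=0, A2=0, A3=0, A4=1, A5=1: formula gives 1, φ = 1 ✓
  …
  A1=0, A2=1, A3=1, A4=0, A5=1: formula gives 0, but φ = 1 ✗
A single disagreement suffices: at (0,1,1,0,1) they differ, so the formula does not compute φ.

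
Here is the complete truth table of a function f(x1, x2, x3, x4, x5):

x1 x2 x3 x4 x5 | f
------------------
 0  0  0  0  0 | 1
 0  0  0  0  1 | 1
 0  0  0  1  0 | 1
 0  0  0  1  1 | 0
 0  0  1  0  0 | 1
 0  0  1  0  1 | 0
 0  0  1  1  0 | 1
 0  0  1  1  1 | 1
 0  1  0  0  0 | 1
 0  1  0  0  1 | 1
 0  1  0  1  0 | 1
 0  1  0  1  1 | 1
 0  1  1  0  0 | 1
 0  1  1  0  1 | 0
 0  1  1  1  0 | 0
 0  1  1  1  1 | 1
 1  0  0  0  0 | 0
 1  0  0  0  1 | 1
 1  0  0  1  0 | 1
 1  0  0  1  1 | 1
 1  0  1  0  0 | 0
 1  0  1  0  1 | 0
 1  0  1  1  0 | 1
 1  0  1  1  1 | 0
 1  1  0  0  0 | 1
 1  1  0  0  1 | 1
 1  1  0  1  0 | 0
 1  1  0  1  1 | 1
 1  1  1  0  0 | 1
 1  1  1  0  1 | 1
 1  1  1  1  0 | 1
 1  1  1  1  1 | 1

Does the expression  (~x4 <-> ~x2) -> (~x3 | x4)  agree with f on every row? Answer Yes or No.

No

Evaluate (~x4 <-> ~x2) -> (~x3 | x4) on each row and compare to f:
  x1=0, x2=0, x3=0, x4=0, x5=0: formula gives 1, f = 1 ✓
  x1=0, x2=0, x3=0, x4=0, x5=1: formula gives 1, f = 1 ✓
  x1=0, x2=0, x3=0, x4=1, x5=0: formula gives 1, f = 1 ✓
  x1=0, x2=0, x3=0, x4=1, x5=1: formula gives 1, but f = 0 ✗
A single disagreement suffices: at (0,0,0,1,1) they differ, so the formula does not compute f.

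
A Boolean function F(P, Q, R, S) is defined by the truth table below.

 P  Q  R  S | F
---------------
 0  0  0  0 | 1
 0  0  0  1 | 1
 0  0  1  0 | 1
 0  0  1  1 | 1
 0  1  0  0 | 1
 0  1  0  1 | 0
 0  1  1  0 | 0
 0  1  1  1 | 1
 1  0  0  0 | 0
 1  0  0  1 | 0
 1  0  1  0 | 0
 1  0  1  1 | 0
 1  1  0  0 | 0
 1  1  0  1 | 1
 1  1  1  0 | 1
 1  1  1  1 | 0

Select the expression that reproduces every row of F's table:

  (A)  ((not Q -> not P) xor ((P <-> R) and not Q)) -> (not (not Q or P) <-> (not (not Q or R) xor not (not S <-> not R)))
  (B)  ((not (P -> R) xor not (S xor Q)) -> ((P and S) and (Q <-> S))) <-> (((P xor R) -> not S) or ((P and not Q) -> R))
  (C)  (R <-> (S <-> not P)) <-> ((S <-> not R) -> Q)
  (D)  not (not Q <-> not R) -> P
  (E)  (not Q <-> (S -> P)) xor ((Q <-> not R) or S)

(A) fails at (0,0,1,0): the formula yields 0, F is 1.
(B) fails at (0,0,0,0): the formula yields 0, F is 1.
(D) fails at (0,0,1,0): the formula yields 0, F is 1.
(E) fails at (0,0,1,0): the formula yields 0, F is 1.
That leaves (C). Evaluating it on every row reproduces the table of F exactly.

C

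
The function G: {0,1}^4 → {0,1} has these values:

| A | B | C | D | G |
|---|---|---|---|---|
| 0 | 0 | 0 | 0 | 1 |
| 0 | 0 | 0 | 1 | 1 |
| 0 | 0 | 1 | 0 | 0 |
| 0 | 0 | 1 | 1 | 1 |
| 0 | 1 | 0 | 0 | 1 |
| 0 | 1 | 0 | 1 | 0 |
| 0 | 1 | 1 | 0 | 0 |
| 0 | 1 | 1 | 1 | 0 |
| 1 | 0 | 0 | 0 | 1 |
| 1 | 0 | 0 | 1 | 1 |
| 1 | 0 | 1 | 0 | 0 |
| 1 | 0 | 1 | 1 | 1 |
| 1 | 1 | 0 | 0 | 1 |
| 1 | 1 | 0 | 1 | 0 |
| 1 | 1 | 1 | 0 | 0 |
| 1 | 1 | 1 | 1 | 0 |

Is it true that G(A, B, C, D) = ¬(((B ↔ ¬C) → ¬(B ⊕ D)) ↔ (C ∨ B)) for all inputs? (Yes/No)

Check the formula against G row by row:
  A=0, B=0, C=0, D=0: formula gives 1, G = 1 ✓
  A=0, B=0, C=0, D=1: formula gives 1, G = 1 ✓
  A=0, B=0, C=1, D=0: formula gives 0, G = 0 ✓
  A=0, B=0, C=1, D=1: formula gives 1, G = 1 ✓
  … (the remaining 12 rows also agree.)
No disagreement on any input; they are logically equivalent.

Yes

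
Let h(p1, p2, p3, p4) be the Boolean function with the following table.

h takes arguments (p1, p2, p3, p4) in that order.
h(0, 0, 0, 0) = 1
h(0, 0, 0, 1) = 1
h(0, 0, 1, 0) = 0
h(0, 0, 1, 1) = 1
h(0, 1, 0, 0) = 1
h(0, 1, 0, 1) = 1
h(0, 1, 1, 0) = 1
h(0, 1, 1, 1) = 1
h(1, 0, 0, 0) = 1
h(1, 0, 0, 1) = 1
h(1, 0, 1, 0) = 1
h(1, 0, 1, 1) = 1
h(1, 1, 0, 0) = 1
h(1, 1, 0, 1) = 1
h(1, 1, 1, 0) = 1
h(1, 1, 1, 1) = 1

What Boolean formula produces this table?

h(p1, p2, p3, p4) = ~(((~p1 & ~p2) & p3) & ~p4)

Only row (0,0,1,0) gives 0. So h is 1 everywhere except there — the complement of the minterm ¬p1·¬p2·p3·¬p4.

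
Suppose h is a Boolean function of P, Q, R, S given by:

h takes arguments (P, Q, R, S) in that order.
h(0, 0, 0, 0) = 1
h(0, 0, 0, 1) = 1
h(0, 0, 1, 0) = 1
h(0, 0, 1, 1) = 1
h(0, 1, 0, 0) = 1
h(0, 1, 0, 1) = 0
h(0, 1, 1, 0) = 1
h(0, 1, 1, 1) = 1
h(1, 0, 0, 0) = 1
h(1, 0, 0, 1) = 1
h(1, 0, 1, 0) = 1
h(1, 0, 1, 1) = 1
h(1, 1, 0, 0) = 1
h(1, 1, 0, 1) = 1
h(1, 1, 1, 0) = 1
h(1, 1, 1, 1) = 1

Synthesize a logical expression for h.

h(P, Q, R, S) = ~(((~P & Q) & ~R) & S)

Only row (0,1,0,1) gives 0. So h is 1 everywhere except there — the complement of the minterm ¬P·Q·¬R·S.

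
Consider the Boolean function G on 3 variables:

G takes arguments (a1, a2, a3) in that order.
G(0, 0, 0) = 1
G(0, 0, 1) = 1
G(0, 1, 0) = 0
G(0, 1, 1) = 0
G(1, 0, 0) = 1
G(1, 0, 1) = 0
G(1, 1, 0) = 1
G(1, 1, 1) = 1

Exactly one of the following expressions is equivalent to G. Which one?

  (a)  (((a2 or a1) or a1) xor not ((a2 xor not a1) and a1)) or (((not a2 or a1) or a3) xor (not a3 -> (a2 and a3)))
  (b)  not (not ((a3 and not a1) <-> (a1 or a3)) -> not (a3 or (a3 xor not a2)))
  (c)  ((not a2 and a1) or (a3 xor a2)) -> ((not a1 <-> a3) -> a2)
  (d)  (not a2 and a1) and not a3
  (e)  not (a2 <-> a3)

a

(b): at (0,0,0) it gives 0, but G = 1 — eliminated.
(c): at (0,0,1) it gives 0, but G = 1 — eliminated.
(d): at (0,0,0) it gives 0, but G = 1 — eliminated.
(e): at (0,0,0) it gives 0, but G = 1 — eliminated.
Only (a) survives; checking it on all 8 rows confirms it matches G.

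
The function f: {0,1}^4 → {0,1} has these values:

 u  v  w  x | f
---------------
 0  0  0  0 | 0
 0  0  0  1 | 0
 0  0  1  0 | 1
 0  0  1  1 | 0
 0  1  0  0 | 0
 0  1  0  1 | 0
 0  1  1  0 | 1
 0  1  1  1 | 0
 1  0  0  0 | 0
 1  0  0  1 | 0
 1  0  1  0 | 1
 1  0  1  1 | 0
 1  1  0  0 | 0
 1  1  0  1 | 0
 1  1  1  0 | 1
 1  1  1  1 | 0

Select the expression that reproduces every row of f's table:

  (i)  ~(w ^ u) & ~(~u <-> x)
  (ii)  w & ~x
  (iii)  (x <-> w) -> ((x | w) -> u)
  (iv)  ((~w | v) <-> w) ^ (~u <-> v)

(i) disagrees with f on (0,0,0,0) (formula → 1, table → 0); rule it out.
(iii) disagrees with f on (0,0,0,0) (formula → 1, table → 0); rule it out.
(iv) disagrees with f on (0,0,1,0) (formula → 0, table → 1); rule it out.
Only (ii) survives; checking it on all 16 rows confirms it matches f.

ii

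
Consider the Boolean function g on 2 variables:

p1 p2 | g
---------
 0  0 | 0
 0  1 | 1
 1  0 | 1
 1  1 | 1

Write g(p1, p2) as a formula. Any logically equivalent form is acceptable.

The output is 1 whenever at least one input is 1 — the OR of all inputs.

g(p1, p2) = p1 ∨ p2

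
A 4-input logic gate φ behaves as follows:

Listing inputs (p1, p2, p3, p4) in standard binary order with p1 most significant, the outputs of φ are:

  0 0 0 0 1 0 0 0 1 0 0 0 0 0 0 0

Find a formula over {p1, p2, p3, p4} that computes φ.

Collect the rows where φ=1 — (0,1,0,0), (1,0,0,0) — and write one minterm per row: ¬p1·p2·¬p3·¬p4, p1·¬p2·¬p3·¬p4. Their union (logical OR) reproduces the table exactly.

φ(p1, p2, p3, p4) = (((~p1 & p2) & ~p3) & ~p4) | (((p1 & ~p2) & ~p3) & ~p4)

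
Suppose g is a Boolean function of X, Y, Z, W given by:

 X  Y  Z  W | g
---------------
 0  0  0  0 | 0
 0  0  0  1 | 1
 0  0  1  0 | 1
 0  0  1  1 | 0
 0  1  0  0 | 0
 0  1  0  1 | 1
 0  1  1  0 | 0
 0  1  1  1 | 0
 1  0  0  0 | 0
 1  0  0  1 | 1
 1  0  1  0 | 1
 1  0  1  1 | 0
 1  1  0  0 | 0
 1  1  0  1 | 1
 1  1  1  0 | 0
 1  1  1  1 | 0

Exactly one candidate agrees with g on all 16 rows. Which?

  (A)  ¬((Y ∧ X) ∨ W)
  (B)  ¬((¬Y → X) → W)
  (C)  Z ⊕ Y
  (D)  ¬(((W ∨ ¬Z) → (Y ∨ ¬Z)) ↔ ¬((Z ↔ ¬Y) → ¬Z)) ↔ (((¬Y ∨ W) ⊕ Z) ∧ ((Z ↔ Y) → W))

D

(A): at (0,0,0,0) it gives 1, but g = 0 — eliminated.
(B): at (0,0,0,1) it gives 0, but g = 1 — eliminated.
(C): at (0,0,0,1) it gives 0, but g = 1 — eliminated.
That leaves (D). Evaluating it on every row reproduces the table of g exactly.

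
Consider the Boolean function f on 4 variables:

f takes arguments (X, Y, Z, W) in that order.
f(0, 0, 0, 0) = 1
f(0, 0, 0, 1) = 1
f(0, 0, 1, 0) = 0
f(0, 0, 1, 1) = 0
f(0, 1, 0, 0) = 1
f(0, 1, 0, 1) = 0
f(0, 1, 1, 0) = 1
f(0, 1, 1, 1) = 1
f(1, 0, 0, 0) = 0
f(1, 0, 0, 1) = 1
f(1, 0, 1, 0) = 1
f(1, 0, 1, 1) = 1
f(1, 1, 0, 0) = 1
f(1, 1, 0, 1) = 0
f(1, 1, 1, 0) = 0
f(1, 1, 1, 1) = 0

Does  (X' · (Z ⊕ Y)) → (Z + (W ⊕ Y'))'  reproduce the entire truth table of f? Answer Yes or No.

No

Test each input against both f and the formula:
  X=0, Y=0, Z=0, W=0: formula gives 1, f = 1 ✓
  X=0, Y=0, Z=0, W=1: formula gives 1, f = 1 ✓
  X=0, Y=0, Z=1, W=0: formula gives 0, f = 0 ✓
  X=0, Y=0, Z=1, W=1: formula gives 0, f = 0 ✓
  …
  X=1, Y=0, Z=0, W=0: formula gives 1, but f = 0 ✗
Since they disagree at (1,0,0,0), the expression is not a correct formula for f.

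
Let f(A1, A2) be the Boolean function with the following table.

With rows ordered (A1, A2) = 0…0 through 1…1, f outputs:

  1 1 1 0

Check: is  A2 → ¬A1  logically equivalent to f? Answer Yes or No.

Check the formula against f row by row:
  A1=0, A2=0: formula gives 1, f = 1 ✓
  A1=0, A2=1: formula gives 1, f = 1 ✓
  A1=1, A2=0: formula gives 1, f = 1 ✓
  A1=1, A2=1: formula gives 0, f = 0 ✓
All 4 rows match — the expression computes f exactly.

Yes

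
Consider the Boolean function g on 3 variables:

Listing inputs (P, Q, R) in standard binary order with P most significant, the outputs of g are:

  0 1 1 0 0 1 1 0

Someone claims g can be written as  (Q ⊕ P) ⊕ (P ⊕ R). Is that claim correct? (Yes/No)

Check the formula against g row by row:
  P=0, Q=0, R=0: formula gives 0, g = 0 ✓
  P=0, Q=0, R=1: formula gives 1, g = 1 ✓
  P=0, Q=1, R=0: formula gives 1, g = 1 ✓
  P=0, Q=1, R=1: formula gives 0, g = 0 ✓
  P=1, Q=0, R=0: formula gives 0, g = 0 ✓
  … (the remaining 3 rows also agree.)
All 8 rows match — the expression computes g exactly.

Yes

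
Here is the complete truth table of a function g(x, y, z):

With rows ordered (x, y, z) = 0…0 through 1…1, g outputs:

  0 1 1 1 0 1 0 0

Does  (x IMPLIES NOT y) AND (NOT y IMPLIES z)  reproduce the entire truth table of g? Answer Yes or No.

Yes

Evaluate (x IMPLIES NOT y) AND (NOT y IMPLIES z) on each row and compare to g:
  x=0, y=0, z=0: formula gives 0, g = 0 ✓
  x=0, y=0, z=1: formula gives 1, g = 1 ✓
  x=0, y=1, z=0: formula gives 1, g = 1 ✓
  x=0, y=1, z=1: formula gives 1, g = 1 ✓
  x=1, y=0, z=0: formula gives 0, g = 0 ✓
  …and likewise for the remaining 3 rows.
Every row agrees, so the formula is equivalent.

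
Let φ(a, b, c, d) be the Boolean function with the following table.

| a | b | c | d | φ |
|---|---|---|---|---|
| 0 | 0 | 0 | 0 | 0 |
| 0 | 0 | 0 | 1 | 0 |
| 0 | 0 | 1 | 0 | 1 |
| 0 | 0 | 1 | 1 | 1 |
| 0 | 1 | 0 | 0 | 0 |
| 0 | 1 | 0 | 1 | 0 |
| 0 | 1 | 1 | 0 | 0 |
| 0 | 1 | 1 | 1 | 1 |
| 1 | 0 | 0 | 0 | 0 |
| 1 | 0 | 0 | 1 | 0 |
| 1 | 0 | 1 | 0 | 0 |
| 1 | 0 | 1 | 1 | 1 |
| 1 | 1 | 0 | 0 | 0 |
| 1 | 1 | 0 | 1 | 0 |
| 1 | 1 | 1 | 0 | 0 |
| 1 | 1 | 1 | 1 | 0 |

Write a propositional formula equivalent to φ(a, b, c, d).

φ(a, b, c, d) = (((((a' · b') · c) · d') + (((a' · b') · c) · d)) + (((a' · b) · c) · d)) + (((a · b') · c) · d)

Collect the rows where φ=1 — (0,0,1,0), (0,0,1,1), (0,1,1,1), (1,0,1,1) — and write one minterm per row: ¬a·¬b·c·¬d, ¬a·¬b·c·d, ¬a·b·c·d, a·¬b·c·d. Their union (logical OR) reproduces the table exactly.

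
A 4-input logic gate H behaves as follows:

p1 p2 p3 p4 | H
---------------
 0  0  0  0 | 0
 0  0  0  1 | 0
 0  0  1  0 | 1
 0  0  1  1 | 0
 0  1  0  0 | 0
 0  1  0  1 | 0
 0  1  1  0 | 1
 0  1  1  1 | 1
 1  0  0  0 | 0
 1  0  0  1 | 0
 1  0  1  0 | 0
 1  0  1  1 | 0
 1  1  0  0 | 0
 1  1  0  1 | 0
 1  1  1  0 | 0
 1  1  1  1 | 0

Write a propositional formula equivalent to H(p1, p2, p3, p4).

H(p1, p2, p3, p4) = ((((not p1 and not p2) and p3) and not p4) or (((not p1 and p2) and p3) and not p4)) or (((not p1 and p2) and p3) and p4)

The 1-rows are (0,0,1,0), (0,1,1,0), (0,1,1,1). Each contributes one minterm — ¬p1·¬p2·p3·¬p4; ¬p1·p2·p3·¬p4; ¬p1·p2·p3·p4 — and their disjunction is a sum-of-products form of H.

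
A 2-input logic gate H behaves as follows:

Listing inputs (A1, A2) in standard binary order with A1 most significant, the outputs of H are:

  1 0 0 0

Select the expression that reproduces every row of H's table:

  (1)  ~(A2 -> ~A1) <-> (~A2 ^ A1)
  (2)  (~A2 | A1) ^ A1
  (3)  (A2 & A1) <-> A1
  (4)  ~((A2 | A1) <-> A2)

(1): at (0,0) it gives 0, but H = 1 — eliminated.
(3): at (0,1) it gives 1, but H = 0 — eliminated.
(4): at (0,0) it gives 0, but H = 1 — eliminated.
(2) is the remaining candidate, and it agrees with H on all 4 inputs.

2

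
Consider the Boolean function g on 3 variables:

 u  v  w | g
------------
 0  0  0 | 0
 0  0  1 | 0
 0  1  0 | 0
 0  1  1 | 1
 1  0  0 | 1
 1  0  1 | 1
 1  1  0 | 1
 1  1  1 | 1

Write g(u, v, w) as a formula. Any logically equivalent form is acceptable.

g is 0 on only 3 rows — (0,0,0), (0,0,1), (0,1,0). Writing each as a minterm (¬u·¬v·¬w, ¬u·¬v·w, ¬u·v·¬w) and OR-ing them characterizes exactly where g=0, so g is the negation of that disjunction.

g(u, v, w) = not ((((not u and not v) and not w) or ((not u and not v) and w)) or ((not u and v) and not w))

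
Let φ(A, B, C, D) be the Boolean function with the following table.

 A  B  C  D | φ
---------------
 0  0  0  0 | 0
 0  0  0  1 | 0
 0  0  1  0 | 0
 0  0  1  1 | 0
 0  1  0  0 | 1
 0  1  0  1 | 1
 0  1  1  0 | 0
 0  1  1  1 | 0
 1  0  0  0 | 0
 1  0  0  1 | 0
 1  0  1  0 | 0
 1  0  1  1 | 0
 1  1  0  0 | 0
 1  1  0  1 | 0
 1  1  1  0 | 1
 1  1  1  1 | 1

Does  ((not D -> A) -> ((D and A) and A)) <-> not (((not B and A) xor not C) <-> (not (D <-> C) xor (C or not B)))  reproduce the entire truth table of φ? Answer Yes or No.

Yes

Test each input against both φ and the formula:
  A=0, B=0, C=0, D=0: formula gives 0, φ = 0 ✓
  A=0, B=0, C=0, D=1: formula gives 0, φ = 0 ✓
  A=0, B=0, C=1, D=0: formula gives 0, φ = 0 ✓
  A=0, B=0, C=1, D=1: formula gives 0, φ = 0 ✓
  … (the remaining 12 rows also agree.)
All 16 rows match — the expression computes φ exactly.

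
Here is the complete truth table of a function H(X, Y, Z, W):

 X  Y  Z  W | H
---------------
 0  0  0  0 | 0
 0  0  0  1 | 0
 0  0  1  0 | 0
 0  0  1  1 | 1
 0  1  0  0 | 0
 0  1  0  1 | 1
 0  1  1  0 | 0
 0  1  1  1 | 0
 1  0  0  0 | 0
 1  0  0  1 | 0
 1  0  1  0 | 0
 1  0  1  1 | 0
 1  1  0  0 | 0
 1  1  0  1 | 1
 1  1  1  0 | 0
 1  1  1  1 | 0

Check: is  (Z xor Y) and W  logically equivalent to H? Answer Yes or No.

No

Test each input against both H and the formula:
  X=0, Y=0, Z=0, W=0: formula gives 0, H = 0 ✓
  X=0, Y=0, Z=0, W=1: formula gives 0, H = 0 ✓
  X=0, Y=0, Z=1, W=0: formula gives 0, H = 0 ✓
  X=0, Y=0, Z=1, W=1: formula gives 1, H = 1 ✓
  …
  X=1, Y=0, Z=1, W=1: formula gives 1, but H = 0 ✗
Since they disagree at (1,0,1,1), the expression is not a correct formula for H.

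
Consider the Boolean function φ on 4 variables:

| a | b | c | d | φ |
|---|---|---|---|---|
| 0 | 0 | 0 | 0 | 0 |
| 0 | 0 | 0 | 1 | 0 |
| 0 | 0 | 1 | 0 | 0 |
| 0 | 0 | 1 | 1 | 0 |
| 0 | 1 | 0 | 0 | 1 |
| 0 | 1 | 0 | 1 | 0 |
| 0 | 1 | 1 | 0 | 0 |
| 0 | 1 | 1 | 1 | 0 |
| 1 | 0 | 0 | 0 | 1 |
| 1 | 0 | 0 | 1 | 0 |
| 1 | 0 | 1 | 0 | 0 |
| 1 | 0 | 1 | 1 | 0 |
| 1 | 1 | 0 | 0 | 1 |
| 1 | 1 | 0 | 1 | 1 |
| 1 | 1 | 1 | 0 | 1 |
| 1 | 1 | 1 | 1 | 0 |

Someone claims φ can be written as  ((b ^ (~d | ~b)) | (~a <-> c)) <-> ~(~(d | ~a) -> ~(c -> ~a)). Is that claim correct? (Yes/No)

No

Check the formula against φ row by row:
  a=0, b=0, c=0, d=0: formula gives 0, φ = 0 ✓
  a=0, b=0, c=0, d=1: formula gives 0, φ = 0 ✓
  a=0, b=0, c=1, d=0: formula gives 0, φ = 0 ✓
  a=0, b=0, c=1, d=1: formula gives 0, φ = 0 ✓
  …
  a=1, b=1, c=0, d=1: formula gives 0, but φ = 1 ✗
Row (1,1,0,1) is a counterexample, so the formula is not equivalent to φ.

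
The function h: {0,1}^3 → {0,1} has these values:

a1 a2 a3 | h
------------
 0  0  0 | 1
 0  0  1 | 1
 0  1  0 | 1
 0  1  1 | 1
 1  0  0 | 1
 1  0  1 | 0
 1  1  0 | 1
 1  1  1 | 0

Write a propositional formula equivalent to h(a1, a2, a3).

h(a1, a2, a3) = not (((a1 and not a2) and a3) or ((a1 and a2) and a3))

h is 0 on only 2 rows — (1,0,1), (1,1,1). Writing each as a minterm (a1·¬a2·a3, a1·a2·a3) and OR-ing them characterizes exactly where h=0, so h is the negation of that disjunction.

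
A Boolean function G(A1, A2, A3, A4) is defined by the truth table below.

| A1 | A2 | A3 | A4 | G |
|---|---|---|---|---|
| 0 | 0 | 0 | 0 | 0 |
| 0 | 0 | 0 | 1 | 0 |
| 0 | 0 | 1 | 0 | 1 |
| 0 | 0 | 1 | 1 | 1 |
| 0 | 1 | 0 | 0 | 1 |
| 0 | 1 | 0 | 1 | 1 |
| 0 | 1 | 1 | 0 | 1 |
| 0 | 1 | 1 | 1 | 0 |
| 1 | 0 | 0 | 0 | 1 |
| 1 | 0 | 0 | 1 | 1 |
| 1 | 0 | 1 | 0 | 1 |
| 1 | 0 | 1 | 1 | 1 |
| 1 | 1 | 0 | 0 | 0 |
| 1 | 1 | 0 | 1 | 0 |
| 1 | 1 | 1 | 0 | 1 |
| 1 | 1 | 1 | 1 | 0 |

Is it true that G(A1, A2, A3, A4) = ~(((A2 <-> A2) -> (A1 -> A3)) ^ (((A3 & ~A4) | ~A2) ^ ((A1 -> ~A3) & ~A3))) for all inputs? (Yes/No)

Test each input against both G and the formula:
  A1=0, A2=0, A3=0, A4=0: formula gives 0, G = 0 ✓
  A1=0, A2=0, A3=0, A4=1: formula gives 0, G = 0 ✓
  A1=0, A2=0, A3=1, A4=0: formula gives 1, G = 1 ✓
  A1=0, A2=0, A3=1, A4=1: formula gives 1, G = 1 ✓
  …and likewise for the remaining 12 rows.
No disagreement on any input; they are logically equivalent.

Yes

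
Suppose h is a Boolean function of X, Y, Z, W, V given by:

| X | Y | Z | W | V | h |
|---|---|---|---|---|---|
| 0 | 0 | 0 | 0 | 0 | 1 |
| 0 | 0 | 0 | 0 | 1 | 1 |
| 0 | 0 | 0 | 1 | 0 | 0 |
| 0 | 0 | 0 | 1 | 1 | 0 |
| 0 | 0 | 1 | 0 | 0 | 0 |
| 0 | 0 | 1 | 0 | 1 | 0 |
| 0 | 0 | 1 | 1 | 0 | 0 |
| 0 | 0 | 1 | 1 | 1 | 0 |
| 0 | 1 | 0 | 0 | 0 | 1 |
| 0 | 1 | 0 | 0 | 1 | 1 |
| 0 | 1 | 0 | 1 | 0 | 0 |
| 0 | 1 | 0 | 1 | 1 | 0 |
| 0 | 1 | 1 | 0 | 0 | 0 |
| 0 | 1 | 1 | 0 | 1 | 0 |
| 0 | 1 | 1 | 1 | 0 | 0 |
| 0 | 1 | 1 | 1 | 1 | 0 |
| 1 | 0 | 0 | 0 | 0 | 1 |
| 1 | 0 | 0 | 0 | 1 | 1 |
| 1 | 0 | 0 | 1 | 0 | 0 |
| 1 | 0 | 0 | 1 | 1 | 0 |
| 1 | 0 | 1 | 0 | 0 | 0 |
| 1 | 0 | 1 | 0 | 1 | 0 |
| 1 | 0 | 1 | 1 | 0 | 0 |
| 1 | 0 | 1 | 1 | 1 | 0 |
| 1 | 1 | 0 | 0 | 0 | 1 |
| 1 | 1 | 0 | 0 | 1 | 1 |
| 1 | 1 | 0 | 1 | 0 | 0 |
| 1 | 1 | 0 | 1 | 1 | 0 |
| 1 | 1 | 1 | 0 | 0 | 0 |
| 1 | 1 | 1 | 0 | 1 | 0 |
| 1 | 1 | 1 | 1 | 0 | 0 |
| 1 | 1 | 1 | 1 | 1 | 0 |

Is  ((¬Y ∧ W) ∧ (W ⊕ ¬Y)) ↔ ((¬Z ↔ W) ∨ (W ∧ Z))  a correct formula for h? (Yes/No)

Yes

Evaluate ((¬Y ∧ W) ∧ (W ⊕ ¬Y)) ↔ ((¬Z ↔ W) ∨ (W ∧ Z)) on each row and compare to h:
  X=0, Y=0, Z=0, W=0, V=0: formula gives 1, h = 1 ✓
  X=0, Y=0, Z=0, W=0, V=1: formula gives 1, h = 1 ✓
  X=0, Y=0, Z=0, W=1, V=0: formula gives 0, h = 0 ✓
  X=0, Y=0, Z=0, W=1, V=1: formula gives 0, h = 0 ✓
  …and likewise for the remaining 28 rows.
All 32 rows match — the expression computes h exactly.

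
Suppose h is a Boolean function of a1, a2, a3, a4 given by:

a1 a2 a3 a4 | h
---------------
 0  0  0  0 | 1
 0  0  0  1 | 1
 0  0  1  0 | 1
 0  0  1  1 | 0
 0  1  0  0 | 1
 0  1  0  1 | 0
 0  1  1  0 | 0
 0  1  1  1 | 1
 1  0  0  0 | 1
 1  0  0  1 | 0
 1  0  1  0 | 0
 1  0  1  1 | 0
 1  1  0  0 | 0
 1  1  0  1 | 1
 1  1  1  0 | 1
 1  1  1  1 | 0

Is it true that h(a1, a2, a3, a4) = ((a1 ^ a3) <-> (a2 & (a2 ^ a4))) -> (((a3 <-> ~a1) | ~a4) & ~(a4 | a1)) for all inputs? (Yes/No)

No

Evaluate ((a1 ^ a3) <-> (a2 & (a2 ^ a4))) -> (((a3 <-> ~a1) | ~a4) & ~(a4 | a1)) on each row and compare to h:
  a1=0, a2=0, a3=0, a4=0: formula gives 1, h = 1 ✓
  a1=0, a2=0, a3=0, a4=1: formula gives 0, but h = 1 ✗
Row (0,0,0,1) is a counterexample, so the formula is not equivalent to h.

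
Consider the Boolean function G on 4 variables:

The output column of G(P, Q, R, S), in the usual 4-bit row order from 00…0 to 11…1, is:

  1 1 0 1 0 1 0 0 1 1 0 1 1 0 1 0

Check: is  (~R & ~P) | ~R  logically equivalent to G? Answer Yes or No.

Test each input against both G and the formula:
  P=0, Q=0, R=0, S=0: formula gives 1, G = 1 ✓
  P=0, Q=0, R=0, S=1: formula gives 1, G = 1 ✓
  P=0, Q=0, R=1, S=0: formula gives 0, G = 0 ✓
  P=0, Q=0, R=1, S=1: formula gives 0, but G = 1 ✗
Row (0,0,1,1) is a counterexample, so the formula is not equivalent to G.

No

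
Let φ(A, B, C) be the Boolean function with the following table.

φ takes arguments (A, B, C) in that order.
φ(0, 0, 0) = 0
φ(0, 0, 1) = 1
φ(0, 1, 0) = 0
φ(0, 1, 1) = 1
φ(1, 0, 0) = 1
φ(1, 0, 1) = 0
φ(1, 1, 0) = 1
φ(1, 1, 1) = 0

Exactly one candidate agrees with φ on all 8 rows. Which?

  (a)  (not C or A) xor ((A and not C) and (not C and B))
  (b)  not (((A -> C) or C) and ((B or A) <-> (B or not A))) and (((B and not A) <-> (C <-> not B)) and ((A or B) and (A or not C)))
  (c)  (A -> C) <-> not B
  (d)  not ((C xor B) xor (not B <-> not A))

d

(a): at (0,0,0) it gives 1, but φ = 0 — eliminated.
(b): at (0,0,1) it gives 0, but φ = 1 — eliminated.
(c): at (0,0,0) it gives 1, but φ = 0 — eliminated.
Only (d) survives; checking it on all 8 rows confirms it matches φ.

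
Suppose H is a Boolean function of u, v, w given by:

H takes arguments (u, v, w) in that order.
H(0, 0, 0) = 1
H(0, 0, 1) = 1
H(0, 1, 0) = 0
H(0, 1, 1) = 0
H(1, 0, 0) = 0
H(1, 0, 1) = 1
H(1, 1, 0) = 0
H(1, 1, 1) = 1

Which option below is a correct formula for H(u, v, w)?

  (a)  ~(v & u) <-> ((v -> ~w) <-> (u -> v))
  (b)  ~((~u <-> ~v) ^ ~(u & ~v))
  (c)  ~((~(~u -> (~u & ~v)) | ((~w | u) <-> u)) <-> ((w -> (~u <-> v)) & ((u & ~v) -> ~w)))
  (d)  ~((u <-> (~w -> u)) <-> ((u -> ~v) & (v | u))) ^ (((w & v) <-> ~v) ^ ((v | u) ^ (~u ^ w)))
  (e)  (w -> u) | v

c

(a) disagrees with H on (0,1,0) (formula → 1, table → 0); rule it out.
(b) disagrees with H on (1,0,0) (formula → 1, table → 0); rule it out.
(d) disagrees with H on (0,0,0) (formula → 0, table → 1); rule it out.
(e) disagrees with H on (0,0,1) (formula → 0, table → 1); rule it out.
Only (c) survives; checking it on all 8 rows confirms it matches H.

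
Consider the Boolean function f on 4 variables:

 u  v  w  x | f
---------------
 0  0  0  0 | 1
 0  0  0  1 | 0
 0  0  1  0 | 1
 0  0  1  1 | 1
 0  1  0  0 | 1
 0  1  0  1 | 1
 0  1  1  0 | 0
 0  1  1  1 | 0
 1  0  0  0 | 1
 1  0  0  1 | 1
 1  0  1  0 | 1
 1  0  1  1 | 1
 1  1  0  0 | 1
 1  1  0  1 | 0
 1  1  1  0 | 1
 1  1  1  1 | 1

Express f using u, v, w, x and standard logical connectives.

f(u, v, w, x) = NOT ((((((NOT u AND NOT v) AND NOT w) AND x) OR (((NOT u AND v) AND w) AND NOT x)) OR (((NOT u AND v) AND w) AND x)) OR (((u AND v) AND NOT w) AND x))

The 0-rows are (0,0,0,1), (0,1,1,0), (0,1,1,1), (1,1,0,1). Take each as a conjunction (¬u·¬v·¬w·x, ¬u·v·w·¬x, ¬u·v·w·x, u·v·¬w·x), form their disjunction, and complement — that gives a formula that is 1 everywhere f is.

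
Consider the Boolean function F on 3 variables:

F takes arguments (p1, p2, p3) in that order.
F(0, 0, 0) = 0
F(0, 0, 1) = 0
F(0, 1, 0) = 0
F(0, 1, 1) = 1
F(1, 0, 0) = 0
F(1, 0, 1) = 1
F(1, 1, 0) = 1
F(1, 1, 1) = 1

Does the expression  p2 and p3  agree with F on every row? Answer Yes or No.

No

Evaluate p2 and p3 on each row and compare to F:
  p1=0, p2=0, p3=0: formula gives 0, F = 0 ✓
  p1=0, p2=0, p3=1: formula gives 0, F = 0 ✓
  p1=0, p2=1, p3=0: formula gives 0, F = 0 ✓
  p1=0, p2=1, p3=1: formula gives 1, F = 1 ✓
  p1=1, p2=0, p3=0: formula gives 0, F = 0 ✓
  p1=1, p2=0, p3=1: formula gives 0, but F = 1 ✗
Row (1,0,1) is a counterexample, so the formula is not equivalent to F.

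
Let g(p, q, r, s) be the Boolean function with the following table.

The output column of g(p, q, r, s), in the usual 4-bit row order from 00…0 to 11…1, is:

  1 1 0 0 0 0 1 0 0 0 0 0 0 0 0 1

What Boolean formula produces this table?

g(p, q, r, s) = (((((not p and not q) and not r) and not s) or (((not p and not q) and not r) and s)) or (((not p and q) and r) and not s)) or (((p and q) and r) and s)

g=1 on 4 inputs: (0,0,0,0), (0,0,0,1), (0,1,1,0), (1,1,1,1). Reading each as a conjunction of literals (¬p·¬q·¬r·¬s, ¬p·¬q·¬r·s, ¬p·q·r·¬s, p·q·r·s) and taking the OR gives the canonical DNF.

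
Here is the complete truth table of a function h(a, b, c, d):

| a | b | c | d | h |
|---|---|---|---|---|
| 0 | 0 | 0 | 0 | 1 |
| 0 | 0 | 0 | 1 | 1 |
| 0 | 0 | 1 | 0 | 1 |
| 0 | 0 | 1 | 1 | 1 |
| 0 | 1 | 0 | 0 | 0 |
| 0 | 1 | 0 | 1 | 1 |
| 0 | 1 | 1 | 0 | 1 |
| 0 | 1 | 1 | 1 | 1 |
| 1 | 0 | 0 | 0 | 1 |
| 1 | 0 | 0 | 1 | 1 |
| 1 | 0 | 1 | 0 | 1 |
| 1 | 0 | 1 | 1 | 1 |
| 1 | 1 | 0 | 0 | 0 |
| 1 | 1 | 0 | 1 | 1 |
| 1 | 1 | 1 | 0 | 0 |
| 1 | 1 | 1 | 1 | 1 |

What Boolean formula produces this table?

h(a, b, c, d) = NOT (((((NOT a AND b) AND NOT c) AND NOT d) OR (((a AND b) AND NOT c) AND NOT d)) OR (((a AND b) AND c) AND NOT d))

There are just 3 zero rows: (0,1,0,0), (1,1,0,0), (1,1,1,0). Their minterms are ¬a·b·¬c·¬d, a·b·¬c·¬d, a·b·c·¬d; the OR of those covers precisely the 0-outputs, and negating it yields h.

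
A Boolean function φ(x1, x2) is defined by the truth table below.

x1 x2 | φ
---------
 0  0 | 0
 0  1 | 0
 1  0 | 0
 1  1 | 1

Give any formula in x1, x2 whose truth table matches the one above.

The output is 1 only when every input is 1 — the AND of all inputs.

φ(x1, x2) = x1 ∧ x2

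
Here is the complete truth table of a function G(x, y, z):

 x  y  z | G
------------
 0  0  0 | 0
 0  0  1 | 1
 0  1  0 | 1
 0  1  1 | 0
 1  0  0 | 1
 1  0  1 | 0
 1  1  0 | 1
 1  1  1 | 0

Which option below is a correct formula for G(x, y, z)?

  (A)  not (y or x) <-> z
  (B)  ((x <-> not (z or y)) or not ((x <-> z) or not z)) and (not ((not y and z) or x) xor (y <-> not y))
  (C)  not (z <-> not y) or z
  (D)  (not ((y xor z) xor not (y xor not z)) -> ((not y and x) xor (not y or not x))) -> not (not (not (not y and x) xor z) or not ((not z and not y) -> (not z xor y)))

(B) fails at (0,0,1): the formula yields 0, G is 1.
(C) fails at (0,0,0): the formula yields 1, G is 0.
(D) fails at (0,0,0): the formula yields 1, G is 0.
Only (A) survives; checking it on all 8 rows confirms it matches G.

A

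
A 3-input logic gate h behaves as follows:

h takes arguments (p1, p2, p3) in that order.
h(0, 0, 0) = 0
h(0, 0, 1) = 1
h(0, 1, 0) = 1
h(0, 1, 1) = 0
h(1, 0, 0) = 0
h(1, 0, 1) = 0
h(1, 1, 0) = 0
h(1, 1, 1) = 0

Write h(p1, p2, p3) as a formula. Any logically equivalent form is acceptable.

Collect the rows where h=1 — (0,0,1), (0,1,0) — and write one minterm per row: ¬p1·¬p2·p3, ¬p1·p2·¬p3. Their union (logical OR) reproduces the table exactly.

h(p1, p2, p3) = ((~p1 & ~p2) & p3) | ((~p1 & p2) & ~p3)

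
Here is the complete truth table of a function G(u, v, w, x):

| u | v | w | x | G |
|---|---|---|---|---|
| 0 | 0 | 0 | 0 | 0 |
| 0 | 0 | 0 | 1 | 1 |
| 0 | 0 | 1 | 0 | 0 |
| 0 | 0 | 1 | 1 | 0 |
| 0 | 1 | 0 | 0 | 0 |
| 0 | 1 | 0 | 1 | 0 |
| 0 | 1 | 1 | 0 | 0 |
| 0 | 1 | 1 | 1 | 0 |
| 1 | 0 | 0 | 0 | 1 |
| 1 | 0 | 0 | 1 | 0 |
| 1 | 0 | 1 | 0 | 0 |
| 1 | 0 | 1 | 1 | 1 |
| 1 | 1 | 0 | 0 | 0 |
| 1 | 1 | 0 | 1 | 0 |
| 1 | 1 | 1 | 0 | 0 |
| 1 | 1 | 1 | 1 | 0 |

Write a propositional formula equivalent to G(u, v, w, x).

G(u, v, w, x) = ((((u' · v') · w') · x) + (((u · v') · w') · x')) + (((u · v') · w) · x)

The 1-rows are (0,0,0,1), (1,0,0,0), (1,0,1,1). Each contributes one minterm — ¬u·¬v·¬w·x; u·¬v·¬w·¬x; u·¬v·w·x — and their disjunction is a sum-of-products form of G.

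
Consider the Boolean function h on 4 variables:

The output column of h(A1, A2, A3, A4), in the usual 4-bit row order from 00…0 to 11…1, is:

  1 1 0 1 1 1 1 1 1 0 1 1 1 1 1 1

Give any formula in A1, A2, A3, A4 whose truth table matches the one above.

h(A1, A2, A3, A4) = not ((((not A1 and not A2) and A3) and not A4) or (((A1 and not A2) and not A3) and A4))

h is 0 on only 2 rows — (0,0,1,0), (1,0,0,1). Writing each as a minterm (¬A1·¬A2·A3·¬A4, A1·¬A2·¬A3·A4) and OR-ing them characterizes exactly where h=0, so h is the negation of that disjunction.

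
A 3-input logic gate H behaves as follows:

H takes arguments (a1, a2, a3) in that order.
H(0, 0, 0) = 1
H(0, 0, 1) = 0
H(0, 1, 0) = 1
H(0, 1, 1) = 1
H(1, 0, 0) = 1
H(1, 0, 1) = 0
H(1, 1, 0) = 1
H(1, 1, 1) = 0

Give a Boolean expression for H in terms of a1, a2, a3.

H is 0 on only 3 rows — (0,0,1), (1,0,1), (1,1,1). Writing each as a minterm (¬a1·¬a2·a3, a1·¬a2·a3, a1·a2·a3) and OR-ing them characterizes exactly where H=0, so H is the negation of that disjunction.

H(a1, a2, a3) = NOT ((((NOT a1 AND NOT a2) AND a3) OR ((a1 AND NOT a2) AND a3)) OR ((a1 AND a2) AND a3))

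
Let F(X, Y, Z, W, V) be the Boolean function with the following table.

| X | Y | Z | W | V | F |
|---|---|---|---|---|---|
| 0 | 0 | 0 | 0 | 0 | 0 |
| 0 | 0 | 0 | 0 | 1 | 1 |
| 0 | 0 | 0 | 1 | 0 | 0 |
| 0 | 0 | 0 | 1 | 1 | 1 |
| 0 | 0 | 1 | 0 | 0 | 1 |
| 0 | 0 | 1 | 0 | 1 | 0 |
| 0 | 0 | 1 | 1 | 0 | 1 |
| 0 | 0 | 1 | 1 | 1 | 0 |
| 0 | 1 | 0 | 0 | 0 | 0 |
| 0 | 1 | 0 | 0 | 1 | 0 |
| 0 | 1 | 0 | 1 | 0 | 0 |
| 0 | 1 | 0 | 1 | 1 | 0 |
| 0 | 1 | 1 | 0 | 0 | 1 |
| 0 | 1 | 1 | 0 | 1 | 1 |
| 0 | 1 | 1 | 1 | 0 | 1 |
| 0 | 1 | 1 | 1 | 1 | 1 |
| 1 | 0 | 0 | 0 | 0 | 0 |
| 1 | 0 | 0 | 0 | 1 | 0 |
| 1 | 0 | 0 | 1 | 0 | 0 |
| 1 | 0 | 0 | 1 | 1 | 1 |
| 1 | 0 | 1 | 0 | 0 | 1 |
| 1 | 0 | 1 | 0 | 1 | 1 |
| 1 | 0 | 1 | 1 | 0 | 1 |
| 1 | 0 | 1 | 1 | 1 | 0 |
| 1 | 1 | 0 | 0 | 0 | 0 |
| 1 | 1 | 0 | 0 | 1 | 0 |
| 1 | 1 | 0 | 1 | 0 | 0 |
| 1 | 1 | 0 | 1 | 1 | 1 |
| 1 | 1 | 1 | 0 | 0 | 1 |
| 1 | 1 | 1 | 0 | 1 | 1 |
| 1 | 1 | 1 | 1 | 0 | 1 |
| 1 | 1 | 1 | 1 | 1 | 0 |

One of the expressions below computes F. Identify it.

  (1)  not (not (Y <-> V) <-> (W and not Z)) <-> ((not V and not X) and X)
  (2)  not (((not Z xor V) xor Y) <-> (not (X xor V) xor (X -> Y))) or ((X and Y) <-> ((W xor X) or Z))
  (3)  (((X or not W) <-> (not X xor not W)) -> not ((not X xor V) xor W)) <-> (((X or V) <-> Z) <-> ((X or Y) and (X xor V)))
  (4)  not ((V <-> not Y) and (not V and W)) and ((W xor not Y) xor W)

(1) disagrees with F on (0,0,0,0,0) (formula → 1, table → 0); rule it out.
(2) disagrees with F on (0,0,0,0,0) (formula → 1, table → 0); rule it out.
(4) disagrees with F on (0,0,0,0,0) (formula → 1, table → 0); rule it out.
Only (3) survives; checking it on all 32 rows confirms it matches F.

3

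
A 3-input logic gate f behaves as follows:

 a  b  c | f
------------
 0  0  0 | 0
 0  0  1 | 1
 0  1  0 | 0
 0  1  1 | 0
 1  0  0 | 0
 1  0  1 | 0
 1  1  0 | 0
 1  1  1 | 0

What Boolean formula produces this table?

f(a, b, c) = (not a and not b) and c

Only row (0,0,1) gives 1. That row's minterm ¬a·¬b·c is f directly.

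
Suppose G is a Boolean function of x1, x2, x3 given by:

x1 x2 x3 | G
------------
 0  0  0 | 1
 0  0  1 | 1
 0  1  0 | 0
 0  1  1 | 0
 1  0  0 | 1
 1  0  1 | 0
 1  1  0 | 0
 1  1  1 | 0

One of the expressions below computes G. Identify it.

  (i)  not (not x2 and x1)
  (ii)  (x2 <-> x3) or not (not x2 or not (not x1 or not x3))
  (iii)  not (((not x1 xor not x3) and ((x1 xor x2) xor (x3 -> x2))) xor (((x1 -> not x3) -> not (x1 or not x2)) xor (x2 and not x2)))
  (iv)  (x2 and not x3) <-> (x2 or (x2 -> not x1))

iii

(i): at (0,1,0) it gives 1, but G = 0 — eliminated.
(ii): at (0,0,1) it gives 0, but G = 1 — eliminated.
(iv): at (0,0,0) it gives 0, but G = 1 — eliminated.
That leaves (iii). Evaluating it on every row reproduces the table of G exactly.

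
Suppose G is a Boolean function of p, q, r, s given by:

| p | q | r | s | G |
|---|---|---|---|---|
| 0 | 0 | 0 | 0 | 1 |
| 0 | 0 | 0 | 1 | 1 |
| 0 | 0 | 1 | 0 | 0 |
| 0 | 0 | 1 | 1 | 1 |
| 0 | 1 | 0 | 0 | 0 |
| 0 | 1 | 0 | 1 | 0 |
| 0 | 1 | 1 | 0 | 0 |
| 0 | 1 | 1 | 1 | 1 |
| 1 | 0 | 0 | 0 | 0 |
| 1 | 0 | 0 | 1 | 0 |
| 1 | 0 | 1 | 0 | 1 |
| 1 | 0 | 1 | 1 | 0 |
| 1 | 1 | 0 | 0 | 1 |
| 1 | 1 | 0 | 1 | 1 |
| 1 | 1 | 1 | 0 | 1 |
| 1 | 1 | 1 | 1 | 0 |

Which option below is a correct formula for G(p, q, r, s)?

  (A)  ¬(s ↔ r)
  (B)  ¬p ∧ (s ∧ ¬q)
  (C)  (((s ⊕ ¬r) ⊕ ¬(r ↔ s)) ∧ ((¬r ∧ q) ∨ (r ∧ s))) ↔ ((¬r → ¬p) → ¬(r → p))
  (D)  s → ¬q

C

(A) disagrees with G on (0,0,0,0) (formula → 0, table → 1); rule it out.
(B) disagrees with G on (0,0,0,0) (formula → 0, table → 1); rule it out.
(D) disagrees with G on (0,0,1,0) (formula → 1, table → 0); rule it out.
(C) is the remaining candidate, and it agrees with G on all 16 inputs.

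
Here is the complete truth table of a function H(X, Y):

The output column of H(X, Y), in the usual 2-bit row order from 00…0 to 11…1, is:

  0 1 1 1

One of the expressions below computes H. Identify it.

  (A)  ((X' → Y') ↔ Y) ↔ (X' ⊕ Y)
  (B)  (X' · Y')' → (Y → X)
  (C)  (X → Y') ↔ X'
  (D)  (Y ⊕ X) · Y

A

(B) fails at (0,0): the formula yields 1, H is 0.
(C) fails at (0,0): the formula yields 1, H is 0.
(D) fails at (1,0): the formula yields 0, H is 1.
Only (A) survives; checking it on all 4 rows confirms it matches H.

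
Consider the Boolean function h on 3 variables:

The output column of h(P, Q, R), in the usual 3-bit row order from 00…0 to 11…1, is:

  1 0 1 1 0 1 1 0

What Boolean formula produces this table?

h(P, Q, R) = ((((P' · Q') · R) + ((P · Q') · R')) + ((P · Q) · R))'

There are just 3 zero rows: (0,0,1), (1,0,0), (1,1,1). Their minterms are ¬P·¬Q·R, P·¬Q·¬R, P·Q·R; the OR of those covers precisely the 0-outputs, and negating it yields h.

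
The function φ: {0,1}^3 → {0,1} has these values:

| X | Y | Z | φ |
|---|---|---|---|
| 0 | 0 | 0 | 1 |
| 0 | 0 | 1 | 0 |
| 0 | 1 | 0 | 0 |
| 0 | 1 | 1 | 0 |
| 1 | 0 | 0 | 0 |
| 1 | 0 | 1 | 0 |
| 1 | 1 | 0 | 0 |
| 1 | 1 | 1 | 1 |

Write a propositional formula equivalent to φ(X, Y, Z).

φ=1 on 2 inputs: (0,0,0), (1,1,1). Reading each as a conjunction of literals (¬X·¬Y·¬Z, X·Y·Z) and taking the OR gives the canonical DNF.

φ(X, Y, Z) = ((not X and not Y) and not Z) or ((X and Y) and Z)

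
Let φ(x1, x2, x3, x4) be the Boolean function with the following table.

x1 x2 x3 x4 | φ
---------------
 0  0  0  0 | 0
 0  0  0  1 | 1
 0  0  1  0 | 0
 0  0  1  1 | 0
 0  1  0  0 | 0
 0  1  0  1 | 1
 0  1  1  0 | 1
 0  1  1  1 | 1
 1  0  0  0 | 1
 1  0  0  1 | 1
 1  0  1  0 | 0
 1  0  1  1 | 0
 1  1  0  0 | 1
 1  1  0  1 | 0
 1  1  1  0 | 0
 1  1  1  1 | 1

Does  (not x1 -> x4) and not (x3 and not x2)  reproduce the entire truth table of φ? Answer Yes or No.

Evaluate (not x1 -> x4) and not (x3 and not x2) on each row and compare to φ:
  x1=0, x2=0, x3=0, x4=0: formula gives 0, φ = 0 ✓
  x1=0, x2=0, x3=0, x4=1: formula gives 1, φ = 1 ✓
  x1=0, x2=0, x3=1, x4=0: formula gives 0, φ = 0 ✓
  x1=0, x2=0, x3=1, x4=1: formula gives 0, φ = 0 ✓
  …
  x1=0, x2=1, x3=1, x4=0: formula gives 0, but φ = 1 ✗
Since they disagree at (0,1,1,0), the expression is not a correct formula for φ.

No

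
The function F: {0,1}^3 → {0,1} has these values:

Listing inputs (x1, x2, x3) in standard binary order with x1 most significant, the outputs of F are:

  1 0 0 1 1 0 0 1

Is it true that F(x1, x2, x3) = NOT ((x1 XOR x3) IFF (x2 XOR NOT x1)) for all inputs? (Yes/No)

Test each input against both F and the formula:
  x1=0, x2=0, x3=0: formula gives 1, F = 1 ✓
  x1=0, x2=0, x3=1: formula gives 0, F = 0 ✓
  x1=0, x2=1, x3=0: formula gives 0, F = 0 ✓
  x1=0, x2=1, x3=1: formula gives 1, F = 1 ✓
  x1=1, x2=0, x3=0: formula gives 1, F = 1 ✓
  …and likewise for the remaining 3 rows.
Every row agrees, so the formula is equivalent.

Yes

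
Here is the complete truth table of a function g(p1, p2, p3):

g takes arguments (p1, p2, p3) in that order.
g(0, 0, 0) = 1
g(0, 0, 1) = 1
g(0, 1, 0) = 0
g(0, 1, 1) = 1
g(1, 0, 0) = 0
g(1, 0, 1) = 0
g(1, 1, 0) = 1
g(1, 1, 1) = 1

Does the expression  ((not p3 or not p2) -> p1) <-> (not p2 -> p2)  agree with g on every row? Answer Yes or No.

Test each input against both g and the formula:
  p1=0, p2=0, p3=0: formula gives 1, g = 1 ✓
  p1=0, p2=0, p3=1: formula gives 1, g = 1 ✓
  p1=0, p2=1, p3=0: formula gives 0, g = 0 ✓
  p1=0, p2=1, p3=1: formula gives 1, g = 1 ✓
  p1=1, p2=0, p3=0: formula gives 0, g = 0 ✓
  … (the remaining 3 rows also agree.)
No disagreement on any input; they are logically equivalent.

Yes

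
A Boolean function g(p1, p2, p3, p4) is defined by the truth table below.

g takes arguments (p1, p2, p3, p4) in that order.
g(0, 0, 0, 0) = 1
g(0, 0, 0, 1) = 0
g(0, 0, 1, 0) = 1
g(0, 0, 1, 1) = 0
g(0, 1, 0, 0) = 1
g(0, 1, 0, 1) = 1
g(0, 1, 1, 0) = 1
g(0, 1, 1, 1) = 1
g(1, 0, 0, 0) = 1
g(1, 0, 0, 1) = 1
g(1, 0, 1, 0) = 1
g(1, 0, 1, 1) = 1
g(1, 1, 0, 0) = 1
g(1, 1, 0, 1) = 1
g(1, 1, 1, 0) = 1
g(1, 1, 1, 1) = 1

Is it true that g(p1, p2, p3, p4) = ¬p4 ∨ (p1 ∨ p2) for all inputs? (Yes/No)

Check the formula against g row by row:
  p1=0, p2=0, p3=0, p4=0: formula gives 1, g = 1 ✓
  p1=0, p2=0, p3=0, p4=1: formula gives 0, g = 0 ✓
  p1=0, p2=0, p3=1, p4=0: formula gives 1, g = 1 ✓
  p1=0, p2=0, p3=1, p4=1: formula gives 0, g = 0 ✓
  … (the remaining 12 rows also agree.)
No disagreement on any input; they are logically equivalent.

Yes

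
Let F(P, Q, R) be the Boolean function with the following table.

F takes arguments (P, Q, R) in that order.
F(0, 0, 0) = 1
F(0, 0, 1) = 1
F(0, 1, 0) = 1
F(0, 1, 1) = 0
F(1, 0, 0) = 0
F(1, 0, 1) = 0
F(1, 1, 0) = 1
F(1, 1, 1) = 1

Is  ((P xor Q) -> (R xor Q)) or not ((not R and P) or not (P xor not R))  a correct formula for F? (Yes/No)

No

Evaluate ((P xor Q) -> (R xor Q)) or not ((not R and P) or not (P xor not R)) on each row and compare to F:
  P=0, Q=0, R=0: formula gives 1, F = 1 ✓
  P=0, Q=0, R=1: formula gives 1, F = 1 ✓
  P=0, Q=1, R=0: formula gives 1, F = 1 ✓
  P=0, Q=1, R=1: formula gives 0, F = 0 ✓
  P=1, Q=0, R=0: formula gives 0, F = 0 ✓
  P=1, Q=0, R=1: formula gives 1, but F = 0 ✗
A single disagreement suffices: at (1,0,1) they differ, so the formula does not compute F.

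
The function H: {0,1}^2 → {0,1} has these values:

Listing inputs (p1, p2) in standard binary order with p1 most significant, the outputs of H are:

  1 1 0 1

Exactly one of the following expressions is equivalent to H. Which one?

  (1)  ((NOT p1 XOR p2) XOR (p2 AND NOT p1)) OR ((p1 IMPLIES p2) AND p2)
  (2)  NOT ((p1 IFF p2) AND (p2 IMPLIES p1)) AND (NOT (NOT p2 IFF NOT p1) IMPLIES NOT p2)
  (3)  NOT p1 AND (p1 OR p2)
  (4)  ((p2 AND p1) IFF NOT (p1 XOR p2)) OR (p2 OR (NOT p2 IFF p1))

(2) disagrees with H on (0,0) (formula → 0, table → 1); rule it out.
(3) disagrees with H on (0,0) (formula → 0, table → 1); rule it out.
(4) disagrees with H on (0,0) (formula → 0, table → 1); rule it out.
That leaves (1). Evaluating it on every row reproduces the table of H exactly.

1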